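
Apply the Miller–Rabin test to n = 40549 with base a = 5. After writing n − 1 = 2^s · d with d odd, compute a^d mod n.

22325

n − 1 = 40548 = 2^2 · 10137, so s = 2 and d = 10137.
5^10137 mod 40549 = 22325.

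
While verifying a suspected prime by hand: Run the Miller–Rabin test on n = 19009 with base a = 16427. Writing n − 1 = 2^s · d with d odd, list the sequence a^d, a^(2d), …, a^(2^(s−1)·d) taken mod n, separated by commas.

n − 1 = 19008 = 2^6 · 297, so s = 6 and d = 297.
x_0 = 16427^297 mod 19009 = 15891.
x_1 = 15891^2 mod 19009 = 8325.
x_2 = 8325^2 mod 19009 = 17820.
x_3 = 17820^2 mod 19009 = 7055.
x_4 = 7055^2 mod 19009 = 7463.
x_5 = 7463^2 mod 19009 = 19008.

15891, 8325, 17820, 7055, 7463, 19008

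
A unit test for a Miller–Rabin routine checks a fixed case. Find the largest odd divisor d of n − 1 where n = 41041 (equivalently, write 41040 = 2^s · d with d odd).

Halving: 41040 → 20520 → 10260 → 5130 → 2565; 2565 is odd.
So 41040 = 2^4 · 2565.

2565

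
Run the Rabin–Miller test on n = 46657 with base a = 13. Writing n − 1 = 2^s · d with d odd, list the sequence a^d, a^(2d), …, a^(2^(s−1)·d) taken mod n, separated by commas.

35230, 30043, 2184, 10842, 19981, 43069

n − 1 = 46656 = 2^6 · 729, so s = 6 and d = 729.
x_0 = 13^729 mod 46657 = 35230.
x_1 = 35230^2 mod 46657 = 30043.
x_2 = 30043^2 mod 46657 = 2184.
x_3 = 2184^2 mod 46657 = 10842.
x_4 = 10842^2 mod 46657 = 19981.
x_5 = 19981^2 mod 46657 = 43069.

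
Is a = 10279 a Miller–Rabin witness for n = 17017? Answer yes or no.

yes

n − 1 = 17016 = 2^3 · 2127, so s = 3 and d = 2127.
x_0 = 10279^2127 mod 17017 = 7307.
x_0 is neither 1 nor 17016, so continue squaring.
x_1 = 7307^2 mod 17017 = 9920.
x_2 = 9920^2 mod 17017 = 14106.
Reached i = s−1 = 2 without hitting −1: 10279 is a Miller–Rabin witness and 17017 is composite.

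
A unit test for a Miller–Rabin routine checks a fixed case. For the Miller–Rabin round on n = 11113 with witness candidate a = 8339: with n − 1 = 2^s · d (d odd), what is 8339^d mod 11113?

n − 1 = 11112 = 2^3 · 1389, so s = 3 and d = 1389.
8339^1389 mod 11113 = 6253.

6253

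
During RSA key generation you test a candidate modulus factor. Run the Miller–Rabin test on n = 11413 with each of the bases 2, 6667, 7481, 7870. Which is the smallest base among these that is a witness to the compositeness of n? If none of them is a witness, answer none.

2

n − 1 = 11412 = 2^2 · 2853, so s = 2 and d = 2853.
Base 2: x_0 = 2^2853 mod 11413 = 5749. x_0 is neither 1 nor 11412, so continue squaring. x_1 = 5749^2 mod 11413 = 10366. Reached i = s−1 = 1 without hitting −1: 2 is a Miller–Rabin witness and 11413 is composite.
Base 6667: x_0 = 6667^2853 mod 11413 = 6667. x_0 is neither 1 nor 11412, so continue squaring. x_1 = 6667^2 mod 11413 = 6667. Reached i = s−1 = 1 without hitting −1: 6667 is a Miller–Rabin witness and 11413 is composite.
Base 7481: x_0 = 7481^2853 mod 11413 = 5818. x_0 is neither 1 nor 11412, so continue squaring. x_1 = 5818^2 mod 11413 = 9579. Reached i = s−1 = 1 without hitting −1: 7481 is a Miller–Rabin witness and 11413 is composite.
Base 7870: x_0 = 7870^2853 mod 11413 = 7380. x_0 is neither 1 nor 11412, so continue squaring. x_1 = 7380^2 mod 11413 = 1564. Reached i = s−1 = 1 without hitting −1: 7870 is a Miller–Rabin witness and 11413 is composite.
The smallest witness among the given bases is 2.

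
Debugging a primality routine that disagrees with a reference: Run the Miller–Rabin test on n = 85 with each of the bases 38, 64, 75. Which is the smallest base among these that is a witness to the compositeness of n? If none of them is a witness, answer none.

64

n − 1 = 84 = 2^2 · 21, so s = 2 and d = 21.
Base 38: x_0 = 38^21 mod 85 = 38. x_0 is neither 1 nor 84, so continue squaring. x_1 = 38^2 mod 85 = 84. x_1 ≡ −1, so 38 is not a witness.
Base 64: x_0 = 64^21 mod 85 = 64. x_0 is neither 1 nor 84, so continue squaring. x_1 = 64^2 mod 85 = 16. Reached i = s−1 = 1 without hitting −1: 64 is a Miller–Rabin witness and 85 is composite.
Base 75: x_0 = 75^21 mod 85 = 45. x_0 is neither 1 nor 84, so continue squaring. x_1 = 45^2 mod 85 = 70. Reached i = s−1 = 1 without hitting −1: 75 is a Miller–Rabin witness and 85 is composite.
The smallest witness among the given bases is 64.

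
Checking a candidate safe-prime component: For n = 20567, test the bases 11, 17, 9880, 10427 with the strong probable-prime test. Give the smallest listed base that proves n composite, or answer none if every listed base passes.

11

n − 1 = 20566 = 2^1 · 10283, so s = 1 and d = 10283.
Base 11: x_0 = 11^10283 mod 20567 = 3598. x_0 ∉ {1, 20566} and s = 1, so 11 is a Miller–Rabin witness and 20567 is composite.
Base 17: x_0 = 17^10283 mod 20567 = 18513. x_0 ∉ {1, 20566} and s = 1, so 17 is a Miller–Rabin witness and 20567 is composite.
Base 9880: x_0 = 9880^10283 mod 20567 = 9747. x_0 ∉ {1, 20566} and s = 1, so 9880 is a Miller–Rabin witness and 20567 is composite.
Base 10427: x_0 = 10427^10283 mod 20567 = 8192. x_0 ∉ {1, 20566} and s = 1, so 10427 is a Miller–Rabin witness and 20567 is composite.
The smallest witness among the given bases is 11.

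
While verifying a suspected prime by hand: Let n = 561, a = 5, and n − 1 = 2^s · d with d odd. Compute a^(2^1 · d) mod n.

529

n − 1 = 560 = 2^4 · 35, so s = 4 and d = 35.
x_0 = 5^35 mod 561 = 23.
x_1 = 23^2 mod 561 = 529.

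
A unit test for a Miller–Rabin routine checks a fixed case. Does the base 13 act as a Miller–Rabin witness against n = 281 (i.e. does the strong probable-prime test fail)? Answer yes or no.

no

n − 1 = 280 = 2^3 · 35, so s = 3 and d = 35.
x_0 = 13^35 mod 281 = 60.
x_0 is neither 1 nor 280, so continue squaring.
x_1 = 60^2 mod 281 = 228.
x_2 = 228^2 mod 281 = 280.
x_2 ≡ −1, so 13 is not a witness.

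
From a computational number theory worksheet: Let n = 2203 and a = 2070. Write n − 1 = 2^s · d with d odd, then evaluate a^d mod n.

n − 1 = 2202 = 2^1 · 1101, so s = 1 and d = 1101.
Repeated squaring mod 2203: 2070^1 ≡ 2070, 2070^2 ≡ 65, 2070^4 ≡ 2022, 2070^8 ≡ 1919, 2070^16 ≡ 1348, 2070^32 ≡ 1832, 2070^64 ≡ 1055, 2070^128 ≡ 510, 2070^256 ≡ 146, 2070^512 ≡ 1489, 2070^1024 ≡ 903.
1101 = 1024 + 64 + 8 + 4 + 1, so 2070^1101 ≡ 903·1055·1919·2022·2070 ≡ 2202 (mod 2203).

2202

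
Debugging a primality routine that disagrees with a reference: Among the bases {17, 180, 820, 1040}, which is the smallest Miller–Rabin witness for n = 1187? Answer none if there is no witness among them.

n − 1 = 1186 = 2^1 · 593, so s = 1 and d = 593.
Base 17: x_0 = 17^593 mod 1187 = 1186. x_0 = 1186 ≡ −1, so 17 is not a witness.
Base 180: x_0 = 180^593 mod 1187 = 1186. x_0 = 1186 ≡ −1, so 180 is not a witness.
Base 820: x_0 = 820^593 mod 1187 = 1186. x_0 = 1186 ≡ −1, so 820 is not a witness.
Base 1040: x_0 = 1040^593 mod 1187 = 1186. x_0 = 1186 ≡ −1, so 1040 is not a witness.
No listed base is a witness for 1187.

none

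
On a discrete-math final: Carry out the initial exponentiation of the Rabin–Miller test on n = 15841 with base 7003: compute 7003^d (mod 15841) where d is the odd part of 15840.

8154

n − 1 = 15840 = 2^5 · 495, so s = 5 and d = 495.
7003^495 mod 15841 = 8154.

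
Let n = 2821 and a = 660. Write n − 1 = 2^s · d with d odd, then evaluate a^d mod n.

n − 1 = 2820 = 2^2 · 705, so s = 2 and d = 705.
660^705 mod 2821 = 1520.

1520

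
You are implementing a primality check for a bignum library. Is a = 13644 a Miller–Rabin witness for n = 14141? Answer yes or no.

yes

n − 1 = 14140 = 2^2 · 3535, so s = 2 and d = 3535.
Repeated squaring mod 14141: 13644^1 ≡ 13644, 13644^2 ≡ 6612, 13644^4 ≡ 8713, 13644^8 ≡ 7481, 13644^16 ≡ 9424, 13644^32 ≡ 6296, 13644^64 ≡ 2393, 13644^128 ≡ 13485, 13644^256 ≡ 6106, 13644^512 ≡ 7560, 13644^1024 ≡ 9819, 13644^2048 ≡ 13564.
3535 = 2048 + 1024 + 256 + 128 + 64 + 8 + 4 + 2 + 1, so 13644^3535 ≡ 13564·9819·6106·13485·2393·7481·8713·6612·13644 ≡ 11748 (mod 14141).
x_0 = 13644^3535 mod 14141 = 11748.
x_0 is neither 1 nor 14140, so continue squaring.
x_1 = 11748^2 mod 14141 = 13485.
Reached i = s−1 = 1 without hitting −1: 13644 is a Miller–Rabin witness and 14141 is composite.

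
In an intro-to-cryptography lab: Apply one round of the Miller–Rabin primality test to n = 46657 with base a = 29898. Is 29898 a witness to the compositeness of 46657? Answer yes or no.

n − 1 = 46656 = 2^6 · 729, so s = 6 and d = 729.
x_0 = 29898^729 mod 46657 = 216.
x_0 is neither 1 nor 46656, so continue squaring.
x_1 = 216^2 mod 46657 = 46656.
x_1 ≡ −1, so 29898 is not a witness.

no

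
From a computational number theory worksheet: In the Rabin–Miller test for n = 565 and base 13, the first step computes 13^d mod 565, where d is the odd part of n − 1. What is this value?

n − 1 = 564 = 2^2 · 141, so s = 2 and d = 141.
13^141 mod 565 = 213.

213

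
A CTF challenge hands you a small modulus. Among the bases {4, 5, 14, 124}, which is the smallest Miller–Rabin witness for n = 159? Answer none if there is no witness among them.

n − 1 = 158 = 2^1 · 79, so s = 1 and d = 79.
Base 4: x_0 = 4^79 mod 159 = 4. x_0 ∉ {1, 158} and s = 1, so 4 is a Miller–Rabin witness and 159 is composite.
Base 5: x_0 = 5^79 mod 159 = 101. x_0 ∉ {1, 158} and s = 1, so 5 is a Miller–Rabin witness and 159 is composite.
Base 14: x_0 = 14^79 mod 159 = 92. x_0 ∉ {1, 158} and s = 1, so 14 is a Miller–Rabin witness and 159 is composite.
Base 124: x_0 = 124^79 mod 159 = 88. x_0 ∉ {1, 158} and s = 1, so 124 is a Miller–Rabin witness and 159 is composite.
The smallest witness among the given bases is 4.

4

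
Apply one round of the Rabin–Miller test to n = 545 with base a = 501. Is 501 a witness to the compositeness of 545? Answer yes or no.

n − 1 = 544 = 2^5 · 17, so s = 5 and d = 17.
x_0 = 501^17 mod 545 = 321.
x_0 is neither 1 nor 544, so continue squaring.
x_1 = 321^2 mod 545 = 36.
x_2 = 36^2 mod 545 = 206.
x_3 = 206^2 mod 545 = 471.
x_4 = 471^2 mod 545 = 26.
Reached i = s−1 = 4 without hitting −1: 501 is a Miller–Rabin witness and 545 is composite.

yes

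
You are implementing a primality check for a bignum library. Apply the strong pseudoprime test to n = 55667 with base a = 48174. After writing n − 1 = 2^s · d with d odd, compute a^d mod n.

n − 1 = 55666 = 2^1 · 27833, so s = 1 and d = 27833.
48174^27833 mod 55667 = 1.

1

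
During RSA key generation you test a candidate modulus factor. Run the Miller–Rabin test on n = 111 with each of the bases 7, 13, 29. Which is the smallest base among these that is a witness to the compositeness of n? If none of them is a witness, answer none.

n − 1 = 110 = 2^1 · 55, so s = 1 and d = 55.
Base 7: x_0 = 7^55 mod 111 = 7. x_0 ∉ {1, 110} and s = 1, so 7 is a Miller–Rabin witness and 111 is composite.
Base 13: x_0 = 13^55 mod 111 = 61. x_0 ∉ {1, 110} and s = 1, so 13 is a Miller–Rabin witness and 111 is composite.
Base 29: x_0 = 29^55 mod 111 = 8. x_0 ∉ {1, 110} and s = 1, so 29 is a Miller–Rabin witness and 111 is composite.
The smallest witness among the given bases is 7.

7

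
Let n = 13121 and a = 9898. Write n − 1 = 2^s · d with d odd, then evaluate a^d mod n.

3503

n − 1 = 13120 = 2^6 · 205, so s = 6 and d = 205.
By repeated squaring, 9898^205 ≡ 3503 (mod 13121).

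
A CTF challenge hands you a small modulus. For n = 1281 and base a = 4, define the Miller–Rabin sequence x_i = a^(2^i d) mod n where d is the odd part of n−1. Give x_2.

n − 1 = 1280 = 2^8 · 5, so s = 8 and d = 5.
Repeated squaring mod 1281: 4^1 ≡ 4, 4^2 ≡ 16, 4^4 ≡ 256.
5 = 4 + 1, so 4^5 ≡ 256·4 ≡ 1024 (mod 1281).
x_0 = 1024.
x_1 = 1024^2 mod 1281 = 718.
x_2 = 718^2 mod 1281 = 562.

562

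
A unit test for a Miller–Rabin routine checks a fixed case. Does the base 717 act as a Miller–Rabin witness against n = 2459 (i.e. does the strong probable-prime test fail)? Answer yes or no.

n − 1 = 2458 = 2^1 · 1229, so s = 1 and d = 1229.
Repeated squaring mod 2459: 717^1 ≡ 717, 717^2 ≡ 158, 717^4 ≡ 374, 717^8 ≡ 2172, 717^16 ≡ 1222, 717^32 ≡ 671, 717^64 ≡ 244, 717^128 ≡ 520, 717^256 ≡ 2369, 717^512 ≡ 723, 717^1024 ≡ 1421.
1229 = 1024 + 128 + 64 + 8 + 4 + 1, so 717^1229 ≡ 1421·520·244·2172·374·717 ≡ 1 (mod 2459).
x_0 = 717^1229 mod 2459 = 1.
x_0 = 1, so 717 is not a witness.

no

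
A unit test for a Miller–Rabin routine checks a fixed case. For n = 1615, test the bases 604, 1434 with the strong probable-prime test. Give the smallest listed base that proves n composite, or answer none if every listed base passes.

604

n − 1 = 1614 = 2^1 · 807, so s = 1 and d = 807.
Base 604: x_0 = 604^807 mod 1615 = 274. x_0 ∉ {1, 1614} and s = 1, so 604 is a Miller–Rabin witness and 1615 is composite.
Base 1434: x_0 = 1434^807 mod 1615 = 524. x_0 ∉ {1, 1614} and s = 1, so 1434 is a Miller–Rabin witness and 1615 is composite.
The smallest witness among the given bases is 604.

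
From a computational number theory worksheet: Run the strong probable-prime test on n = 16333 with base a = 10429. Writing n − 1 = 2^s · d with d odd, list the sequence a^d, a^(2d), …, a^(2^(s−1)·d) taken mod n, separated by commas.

8486, 16332

n − 1 = 16332 = 2^2 · 4083, so s = 2 and d = 4083.
x_0 = 10429^4083 mod 16333 = 8486.
x_1 = 8486^2 mod 16333 = 16332.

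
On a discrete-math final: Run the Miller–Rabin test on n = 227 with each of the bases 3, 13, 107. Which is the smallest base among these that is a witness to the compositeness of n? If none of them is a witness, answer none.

n − 1 = 226 = 2^1 · 113, so s = 1 and d = 113.
Base 3: x_0 = 3^113 mod 227 = 1. x_0 = 1, so 3 is not a witness.
Base 13: x_0 = 13^113 mod 227 = 226. x_0 = 226 ≡ −1, so 13 is not a witness.
Base 107: x_0 = 107^113 mod 227 = 226. x_0 = 226 ≡ −1, so 107 is not a witness.
No listed base is a witness for 227.

none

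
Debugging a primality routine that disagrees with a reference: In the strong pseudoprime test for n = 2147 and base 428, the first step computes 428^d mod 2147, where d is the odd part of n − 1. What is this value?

1762

n − 1 = 2146 = 2^1 · 1073, so s = 1 and d = 1073.
428^1073 mod 2147 = 1762.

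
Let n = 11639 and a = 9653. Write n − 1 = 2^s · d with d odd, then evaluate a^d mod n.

n − 1 = 11638 = 2^1 · 5819, so s = 1 and d = 5819.
9653^5819 mod 11639 = 374.

374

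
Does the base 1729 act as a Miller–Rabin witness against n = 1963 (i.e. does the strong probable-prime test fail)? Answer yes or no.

n − 1 = 1962 = 2^1 · 981, so s = 1 and d = 981.
Repeated squaring mod 1963: 1729^1 ≡ 1729, 1729^2 ≡ 1755, 1729^4 ≡ 78, 1729^8 ≡ 195, 1729^16 ≡ 728, 1729^32 ≡ 1937, 1729^64 ≡ 676, 1729^128 ≡ 1560, 1729^256 ≡ 1443, 1729^512 ≡ 1469.
981 = 512 + 256 + 128 + 64 + 16 + 4 + 1, so 1729^981 ≡ 1469·1443·1560·676·728·78·1729 ≡ 1443 (mod 1963).
x_0 = 1729^981 mod 1963 = 1443.
x_0 ∉ {1, 1962} and s = 1, so 1729 is a Miller–Rabin witness and 1963 is composite.

yes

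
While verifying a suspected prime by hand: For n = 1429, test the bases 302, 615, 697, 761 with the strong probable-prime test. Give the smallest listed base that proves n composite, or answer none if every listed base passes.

none

n − 1 = 1428 = 2^2 · 357, so s = 2 and d = 357.
Base 302: x_0 = 302^357 mod 1429 = 1. x_0 = 1, so 302 is not a witness.
Base 615: x_0 = 615^357 mod 1429 = 809. x_0 is neither 1 nor 1428, so continue squaring. x_1 = 809^2 mod 1429 = 1428. x_1 ≡ −1, so 615 is not a witness.
Base 697: x_0 = 697^357 mod 1429 = 809. x_0 is neither 1 nor 1428, so continue squaring. x_1 = 809^2 mod 1429 = 1428. x_1 ≡ −1, so 697 is not a witness.
Base 761: x_0 = 761^357 mod 1429 = 1428. x_0 = 1428 ≡ −1, so 761 is not a witness.
No listed base is a witness for 1429.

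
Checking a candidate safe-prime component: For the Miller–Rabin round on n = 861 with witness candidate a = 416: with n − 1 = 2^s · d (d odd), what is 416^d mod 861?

782

n − 1 = 860 = 2^2 · 215, so s = 2 and d = 215.
416^215 mod 861 = 782.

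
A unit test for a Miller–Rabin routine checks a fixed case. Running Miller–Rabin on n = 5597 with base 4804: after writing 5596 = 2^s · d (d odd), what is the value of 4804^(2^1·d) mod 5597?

4069

n − 1 = 5596 = 2^2 · 1399, so s = 2 and d = 1399.
Repeated squaring mod 5597: 4804^1 ≡ 4804, 4804^2 ≡ 1985, 4804^4 ≡ 5534, 4804^8 ≡ 3969, 4804^16 ≡ 3003, 4804^32 ≡ 1242, 4804^64 ≡ 3389, 4804^128 ≡ 277, 4804^256 ≡ 3968, 4804^512 ≡ 663, 4804^1024 ≡ 3003.
1399 = 1024 + 256 + 64 + 32 + 16 + 4 + 2 + 1, so 4804^1399 ≡ 3003·3968·3389·1242·3003·5534·1985·4804 ≡ 4057 (mod 5597).
x_0 = 4057.
x_1 = 4057^2 mod 5597 = 4069.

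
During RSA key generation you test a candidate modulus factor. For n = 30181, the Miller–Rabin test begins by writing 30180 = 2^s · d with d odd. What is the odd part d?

7545

Halving: 30180 → 15090 → 7545; 7545 is odd.
So 30180 = 2^2 · 7545.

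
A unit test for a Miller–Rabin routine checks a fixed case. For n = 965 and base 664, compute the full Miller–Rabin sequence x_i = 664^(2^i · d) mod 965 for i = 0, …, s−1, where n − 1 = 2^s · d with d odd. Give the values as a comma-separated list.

664, 856

n − 1 = 964 = 2^2 · 241, so s = 2 and d = 241.
x_0 = 664^241 mod 965 = 664.
x_1 = 664^2 mod 965 = 856.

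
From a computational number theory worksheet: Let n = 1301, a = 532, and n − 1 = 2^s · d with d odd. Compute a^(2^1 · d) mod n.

1300

n − 1 = 1300 = 2^2 · 325, so s = 2 and d = 325.
x_0 = 532^325 mod 1301 = 1250.
x_1 = 1250^2 mod 1301 = 1300.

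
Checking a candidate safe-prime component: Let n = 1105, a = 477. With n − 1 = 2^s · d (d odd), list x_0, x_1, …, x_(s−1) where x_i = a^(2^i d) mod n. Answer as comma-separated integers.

n − 1 = 1104 = 2^4 · 69, so s = 4 and d = 69.
x_0 = 477^69 mod 1105 = 222.
x_1 = 222^2 mod 1105 = 664.
x_2 = 664^2 mod 1105 = 1.
x_3 = 1^2 mod 1105 = 1.

222, 664, 1, 1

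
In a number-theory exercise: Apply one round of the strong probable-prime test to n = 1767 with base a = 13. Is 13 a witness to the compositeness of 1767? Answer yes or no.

yes

n − 1 = 1766 = 2^1 · 883, so s = 1 and d = 883.
x_0 = 13^883 mod 1767 = 1096.
x_0 ∉ {1, 1766} and s = 1, so 13 is a Miller–Rabin witness and 1767 is composite.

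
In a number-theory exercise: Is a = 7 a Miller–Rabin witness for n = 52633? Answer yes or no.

n − 1 = 52632 = 2^3 · 6579, so s = 3 and d = 6579.
x_0 = 7^6579 mod 52633 = 17717.
x_0 is neither 1 nor 52632, so continue squaring.
x_1 = 17717^2 mod 52633 = 41510.
x_2 = 41510^2 mod 52633 = 33579.
Reached i = s−1 = 2 without hitting −1: 7 is a Miller–Rabin witness and 52633 is composite.

yes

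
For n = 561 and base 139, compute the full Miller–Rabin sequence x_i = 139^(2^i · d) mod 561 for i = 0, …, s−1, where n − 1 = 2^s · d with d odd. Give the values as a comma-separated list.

n − 1 = 560 = 2^4 · 35, so s = 4 and d = 35.
x_0 = 139^35 mod 561 = 10.
x_1 = 10^2 mod 561 = 100.
x_2 = 100^2 mod 561 = 463.
x_3 = 463^2 mod 561 = 67.

10, 100, 463, 67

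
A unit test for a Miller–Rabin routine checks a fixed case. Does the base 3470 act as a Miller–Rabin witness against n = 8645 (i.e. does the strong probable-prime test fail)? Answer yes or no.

yes

n − 1 = 8644 = 2^2 · 2161, so s = 2 and d = 2161.
By repeated squaring, 3470^2161 ≡ 3470 (mod 8645).
x_0 = 3470^2161 mod 8645 = 3470.
x_0 is neither 1 nor 8644, so continue squaring.
x_1 = 3470^2 mod 8645 = 7060.
Reached i = s−1 = 1 without hitting −1: 3470 is a Miller–Rabin witness and 8645 is composite.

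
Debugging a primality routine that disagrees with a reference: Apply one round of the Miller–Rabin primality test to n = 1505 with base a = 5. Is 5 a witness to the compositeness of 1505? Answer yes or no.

n − 1 = 1504 = 2^5 · 47, so s = 5 and d = 47.
x_0 = 5^47 mod 1505 = 115.
x_0 is neither 1 nor 1504, so continue squaring.
x_1 = 115^2 mod 1505 = 1185.
x_2 = 1185^2 mod 1505 = 60.
x_3 = 60^2 mod 1505 = 590.
x_4 = 590^2 mod 1505 = 445.
Reached i = s−1 = 4 without hitting −1: 5 is a Miller–Rabin witness and 1505 is composite.

yes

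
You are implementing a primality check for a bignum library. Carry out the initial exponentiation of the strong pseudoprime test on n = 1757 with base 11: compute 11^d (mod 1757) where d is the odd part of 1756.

n − 1 = 1756 = 2^2 · 439, so s = 2 and d = 439.
Repeated squaring mod 1757: 11^1 ≡ 11, 11^2 ≡ 121, 11^4 ≡ 585, 11^8 ≡ 1367, 11^16 ≡ 998, 11^32 ≡ 1542, 11^64 ≡ 543, 11^128 ≡ 1430, 11^256 ≡ 1509.
439 = 256 + 128 + 32 + 16 + 4 + 2 + 1, so 11^439 ≡ 1509·1430·1542·998·585·121·11 ≡ 963 (mod 1757).

963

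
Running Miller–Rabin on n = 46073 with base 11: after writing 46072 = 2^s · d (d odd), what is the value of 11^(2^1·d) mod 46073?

1

n − 1 = 46072 = 2^3 · 5759, so s = 3 and d = 5759.
x_0 = 11^5759 mod 46073 = 1.
x_1 = 1^2 mod 46073 = 1.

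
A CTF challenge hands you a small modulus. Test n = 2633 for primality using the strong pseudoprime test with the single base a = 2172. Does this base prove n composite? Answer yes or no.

no

n − 1 = 2632 = 2^3 · 329, so s = 3 and d = 329.
By repeated squaring, 2172^329 ≡ 885 (mod 2633).
x_0 = 2172^329 mod 2633 = 885.
x_0 is neither 1 nor 2632, so continue squaring.
x_1 = 885^2 mod 2633 = 1224.
x_2 = 1224^2 mod 2633 = 2632.
x_2 ≡ −1, so 2172 is not a witness.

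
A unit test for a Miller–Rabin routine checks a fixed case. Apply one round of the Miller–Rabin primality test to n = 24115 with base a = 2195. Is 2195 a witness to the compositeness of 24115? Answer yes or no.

yes

n − 1 = 24114 = 2^1 · 12057, so s = 1 and d = 12057.
x_0 = 2195^12057 mod 24115 = 19300.
x_0 ∉ {1, 24114} and s = 1, so 2195 is a Miller–Rabin witness and 24115 is composite.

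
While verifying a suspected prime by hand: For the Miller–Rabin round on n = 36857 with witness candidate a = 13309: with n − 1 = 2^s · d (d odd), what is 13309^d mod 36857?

n − 1 = 36856 = 2^3 · 4607, so s = 3 and d = 4607.
By repeated squaring, 13309^4607 ≡ 1 (mod 36857).

1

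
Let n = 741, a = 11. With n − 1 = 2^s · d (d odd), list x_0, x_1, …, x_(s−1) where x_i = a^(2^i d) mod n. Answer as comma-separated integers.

254, 49

n − 1 = 740 = 2^2 · 185, so s = 2 and d = 185.
x_0 = 11^185 mod 741 = 254.
x_1 = 254^2 mod 741 = 49.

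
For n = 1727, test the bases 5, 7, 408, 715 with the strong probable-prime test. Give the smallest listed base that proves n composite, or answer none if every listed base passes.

n − 1 = 1726 = 2^1 · 863, so s = 1 and d = 863.
Base 5: x_0 = 5^863 mod 1727 = 15. x_0 ∉ {1, 1726} and s = 1, so 5 is a Miller–Rabin witness and 1727 is composite.
Base 7: x_0 = 7^863 mod 1727 = 1091. x_0 ∉ {1, 1726} and s = 1, so 7 is a Miller–Rabin witness and 1727 is composite.
Base 408: x_0 = 408^863 mod 1727 = 1706. x_0 ∉ {1, 1726} and s = 1, so 408 is a Miller–Rabin witness and 1727 is composite.
Base 715: x_0 = 715^863 mod 1727 = 242. x_0 ∉ {1, 1726} and s = 1, so 715 is a Miller–Rabin witness and 1727 is composite.
The smallest witness among the given bases is 5.

5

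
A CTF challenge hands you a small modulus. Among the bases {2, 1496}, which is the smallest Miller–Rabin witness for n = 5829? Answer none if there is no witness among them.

n − 1 = 5828 = 2^2 · 1457, so s = 2 and d = 1457.
Base 2: x_0 = 2^1457 mod 5829 = 3047. x_0 is neither 1 nor 5828, so continue squaring. x_1 = 3047^2 mod 5829 = 4441. Reached i = s−1 = 1 without hitting −1: 2 is a Miller–Rabin witness and 5829 is composite.
Base 1496: x_0 = 1496^1457 mod 5829 = 4280. x_0 is neither 1 nor 5828, so continue squaring. x_1 = 4280^2 mod 5829 = 3682. Reached i = s−1 = 1 without hitting −1: 1496 is a Miller–Rabin witness and 5829 is composite.
The smallest witness among the given bases is 2.

2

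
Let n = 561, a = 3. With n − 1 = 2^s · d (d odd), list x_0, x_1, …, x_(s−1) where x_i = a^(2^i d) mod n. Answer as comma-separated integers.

78, 474, 276, 441

n − 1 = 560 = 2^4 · 35, so s = 4 and d = 35.
x_0 = 3^35 mod 561 = 78.
x_1 = 78^2 mod 561 = 474.
x_2 = 474^2 mod 561 = 276.
x_3 = 276^2 mod 561 = 441.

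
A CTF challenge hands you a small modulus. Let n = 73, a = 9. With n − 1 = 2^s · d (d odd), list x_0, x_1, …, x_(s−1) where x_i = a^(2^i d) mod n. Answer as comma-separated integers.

72, 1, 1

n − 1 = 72 = 2^3 · 9, so s = 3 and d = 9.
x_0 = 9^9 mod 73 = 72.
x_1 = 72^2 mod 73 = 1.
x_2 = 1^2 mod 73 = 1.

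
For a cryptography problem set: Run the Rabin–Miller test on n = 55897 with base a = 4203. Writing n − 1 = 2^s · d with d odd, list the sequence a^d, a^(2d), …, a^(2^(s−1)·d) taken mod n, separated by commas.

1, 1, 1

n − 1 = 55896 = 2^3 · 6987, so s = 3 and d = 6987.
x_0 = 4203^6987 mod 55897 = 1.
x_1 = 1^2 mod 55897 = 1.
x_2 = 1^2 mod 55897 = 1.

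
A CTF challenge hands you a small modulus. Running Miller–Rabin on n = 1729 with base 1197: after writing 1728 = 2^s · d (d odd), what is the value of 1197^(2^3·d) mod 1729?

n − 1 = 1728 = 2^6 · 27, so s = 6 and d = 27.
Repeated squaring mod 1729: 1197^1 ≡ 1197, 1197^2 ≡ 1197, 1197^4 ≡ 1197, 1197^8 ≡ 1197, 1197^16 ≡ 1197.
27 = 16 + 8 + 2 + 1, so 1197^27 ≡ 1197·1197·1197·1197 ≡ 1197 (mod 1729).
x_0 = 1197.
x_1 = 1197^2 mod 1729 = 1197.
x_2 = 1197^2 mod 1729 = 1197.
x_3 = 1197^2 mod 1729 = 1197.

1197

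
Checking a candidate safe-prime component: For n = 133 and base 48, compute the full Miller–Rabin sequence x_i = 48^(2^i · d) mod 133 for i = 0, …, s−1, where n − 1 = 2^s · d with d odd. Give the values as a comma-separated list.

27, 64

n − 1 = 132 = 2^2 · 33, so s = 2 and d = 33.
x_0 = 48^33 mod 133 = 27.
x_1 = 27^2 mod 133 = 64.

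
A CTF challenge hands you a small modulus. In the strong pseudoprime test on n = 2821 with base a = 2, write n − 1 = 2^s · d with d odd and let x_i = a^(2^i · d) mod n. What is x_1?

n − 1 = 2820 = 2^2 · 705, so s = 2 and d = 705.
x_0 = 2^705 mod 2821 = 2605.
x_1 = 2605^2 mod 2821 = 1520.

1520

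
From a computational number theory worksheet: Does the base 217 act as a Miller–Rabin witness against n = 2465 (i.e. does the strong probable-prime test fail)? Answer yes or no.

n − 1 = 2464 = 2^5 · 77, so s = 5 and d = 77.
x_0 = 217^77 mod 2465 = 1322.
x_0 is neither 1 nor 2464, so continue squaring.
x_1 = 1322^2 mod 2465 = 2464.
x_1 ≡ −1, so 217 is not a witness.

no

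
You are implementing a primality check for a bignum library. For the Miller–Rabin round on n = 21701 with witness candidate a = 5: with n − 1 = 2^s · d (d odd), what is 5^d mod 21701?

21700

n − 1 = 21700 = 2^2 · 5425, so s = 2 and d = 5425.
5^5425 mod 21701 = 21700.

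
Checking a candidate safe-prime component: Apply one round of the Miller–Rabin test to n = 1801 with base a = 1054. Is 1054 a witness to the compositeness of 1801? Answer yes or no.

n − 1 = 1800 = 2^3 · 225, so s = 3 and d = 225.
x_0 = 1054^225 mod 1801 = 464.
x_0 is neither 1 nor 1800, so continue squaring.
x_1 = 464^2 mod 1801 = 977.
x_2 = 977^2 mod 1801 = 1800.
x_2 ≡ −1, so 1054 is not a witness.

no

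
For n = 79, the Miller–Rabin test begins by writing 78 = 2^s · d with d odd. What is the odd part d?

39

Halving: 78 → 39; 39 is odd.
So 78 = 2^1 · 39.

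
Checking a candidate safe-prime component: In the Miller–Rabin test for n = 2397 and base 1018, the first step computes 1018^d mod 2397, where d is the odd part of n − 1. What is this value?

1300

n − 1 = 2396 = 2^2 · 599, so s = 2 and d = 599.
1018^599 mod 2397 = 1300.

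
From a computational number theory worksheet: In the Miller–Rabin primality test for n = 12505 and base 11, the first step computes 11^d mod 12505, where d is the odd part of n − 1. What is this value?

1331

n − 1 = 12504 = 2^3 · 1563, so s = 3 and d = 1563.
Repeated squaring mod 12505: 11^1 ≡ 11, 11^2 ≡ 121, 11^4 ≡ 2136, 11^8 ≡ 10676, 11^16 ≡ 6406, 11^32 ≡ 7931, 11^64 ≡ 611, 11^128 ≡ 10676, 11^256 ≡ 6406, 11^512 ≡ 7931, 11^1024 ≡ 611.
1563 = 1024 + 512 + 16 + 8 + 2 + 1, so 11^1563 ≡ 611·7931·6406·10676·121·11 ≡ 1331 (mod 12505).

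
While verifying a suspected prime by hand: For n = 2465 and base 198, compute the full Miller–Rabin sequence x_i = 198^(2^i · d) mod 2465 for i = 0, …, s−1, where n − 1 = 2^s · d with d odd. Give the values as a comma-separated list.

n − 1 = 2464 = 2^5 · 77, so s = 5 and d = 77.
x_0 = 198^77 mod 2465 = 1248.
x_1 = 1248^2 mod 2465 = 2089.
x_2 = 2089^2 mod 2465 = 871.
x_3 = 871^2 mod 2465 = 1886.
x_4 = 1886^2 mod 2465 = 1.

1248, 2089, 871, 1886, 1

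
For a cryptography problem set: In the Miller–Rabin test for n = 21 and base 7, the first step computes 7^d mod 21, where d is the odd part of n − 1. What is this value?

7

n − 1 = 20 = 2^2 · 5, so s = 2 and d = 5.
7^5 mod 21 = 7.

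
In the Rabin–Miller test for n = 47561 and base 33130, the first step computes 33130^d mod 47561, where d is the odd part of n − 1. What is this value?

10824

n − 1 = 47560 = 2^3 · 5945, so s = 3 and d = 5945.
33130^5945 mod 47561 = 10824.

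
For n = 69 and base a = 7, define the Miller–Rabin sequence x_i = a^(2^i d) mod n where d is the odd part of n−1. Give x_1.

16

n − 1 = 68 = 2^2 · 17, so s = 2 and d = 17.
x_0 = 7^17 mod 69 = 19.
x_1 = 19^2 mod 69 = 16.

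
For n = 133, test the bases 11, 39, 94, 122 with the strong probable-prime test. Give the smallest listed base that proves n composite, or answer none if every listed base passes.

none

n − 1 = 132 = 2^2 · 33, so s = 2 and d = 33.
Base 11: x_0 = 11^33 mod 133 = 1. x_0 = 1, so 11 is not a witness.
Base 39: x_0 = 39^33 mod 133 = 1. x_0 = 1, so 39 is not a witness.
Base 94: x_0 = 94^33 mod 133 = 132. x_0 = 132 ≡ −1, so 94 is not a witness.
Base 122: x_0 = 122^33 mod 133 = 132. x_0 = 132 ≡ −1, so 122 is not a witness.
No listed base is a witness for 133.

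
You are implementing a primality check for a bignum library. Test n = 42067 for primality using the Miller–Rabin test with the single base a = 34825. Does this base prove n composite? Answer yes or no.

n − 1 = 42066 = 2^1 · 21033, so s = 1 and d = 21033.
x_0 = 34825^21033 mod 42067 = 17414.
x_0 ∉ {1, 42066} and s = 1, so 34825 is a Miller–Rabin witness and 42067 is composite.

yes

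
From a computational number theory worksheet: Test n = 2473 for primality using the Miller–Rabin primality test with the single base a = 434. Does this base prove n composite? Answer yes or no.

n − 1 = 2472 = 2^3 · 309, so s = 3 and d = 309.
x_0 = 434^309 mod 2473 = 574.
x_0 is neither 1 nor 2472, so continue squaring.
x_1 = 574^2 mod 2473 = 567.
x_2 = 567^2 mod 2473 = 2472.
x_2 ≡ −1, so 434 is not a witness.

no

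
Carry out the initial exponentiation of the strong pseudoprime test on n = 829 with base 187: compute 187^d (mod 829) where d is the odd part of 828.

1

n − 1 = 828 = 2^2 · 207, so s = 2 and d = 207.
Repeated squaring mod 829: 187^1 ≡ 187, 187^2 ≡ 151, 187^4 ≡ 418, 187^8 ≡ 634, 187^16 ≡ 720, 187^32 ≡ 275, 187^64 ≡ 186, 187^128 ≡ 607.
207 = 128 + 64 + 8 + 4 + 2 + 1, so 187^207 ≡ 607·186·634·418·151·187 ≡ 1 (mod 829).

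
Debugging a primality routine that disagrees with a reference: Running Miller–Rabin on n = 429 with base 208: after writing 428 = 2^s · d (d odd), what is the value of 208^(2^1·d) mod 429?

364

n − 1 = 428 = 2^2 · 107, so s = 2 and d = 107.
By repeated squaring, 208^107 ≡ 208 (mod 429).
x_0 = 208.
x_1 = 208^2 mod 429 = 364.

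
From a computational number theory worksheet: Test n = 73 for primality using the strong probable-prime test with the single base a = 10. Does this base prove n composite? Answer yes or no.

no

n − 1 = 72 = 2^3 · 9, so s = 3 and d = 9.
x_0 = 10^9 mod 73 = 10.
x_0 is neither 1 nor 72, so continue squaring.
x_1 = 10^2 mod 73 = 27.
x_2 = 27^2 mod 73 = 72.
x_2 ≡ −1, so 10 is not a witness.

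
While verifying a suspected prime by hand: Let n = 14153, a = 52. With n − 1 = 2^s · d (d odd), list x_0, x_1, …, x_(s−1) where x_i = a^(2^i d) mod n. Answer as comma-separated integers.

n − 1 = 14152 = 2^3 · 1769, so s = 3 and d = 1769.
x_0 = 52^1769 mod 14153 = 14152.
x_1 = 14152^2 mod 14153 = 1.
x_2 = 1^2 mod 14153 = 1.

14152, 1, 1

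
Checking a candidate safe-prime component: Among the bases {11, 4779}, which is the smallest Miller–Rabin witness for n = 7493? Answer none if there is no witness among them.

n − 1 = 7492 = 2^2 · 1873, so s = 2 and d = 1873.
Base 11: x_0 = 11^1873 mod 7493 = 5383. x_0 is neither 1 nor 7492, so continue squaring. x_1 = 5383^2 mod 7493 = 1258. Reached i = s−1 = 1 without hitting −1: 11 is a Miller–Rabin witness and 7493 is composite.
Base 4779: x_0 = 4779^1873 mod 7493 = 6136. x_0 is neither 1 nor 7492, so continue squaring. x_1 = 6136^2 mod 7493 = 5664. Reached i = s−1 = 1 without hitting −1: 4779 is a Miller–Rabin witness and 7493 is composite.
The smallest witness among the given bases is 11.

11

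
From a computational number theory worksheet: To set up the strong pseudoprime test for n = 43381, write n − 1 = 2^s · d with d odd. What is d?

10845

Halving: 43380 → 21690 → 10845; 10845 is odd.
So 43380 = 2^2 · 10845.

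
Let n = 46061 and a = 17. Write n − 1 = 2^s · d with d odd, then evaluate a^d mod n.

1

n − 1 = 46060 = 2^2 · 11515, so s = 2 and d = 11515.
17^11515 mod 46061 = 1.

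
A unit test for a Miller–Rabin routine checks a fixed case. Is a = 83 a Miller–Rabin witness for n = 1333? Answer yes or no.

n − 1 = 1332 = 2^2 · 333, so s = 2 and d = 333.
Repeated squaring mod 1333: 83^1 ≡ 83, 83^2 ≡ 224, 83^4 ≡ 855, 83^8 ≡ 541, 83^16 ≡ 754, 83^32 ≡ 658, 83^64 ≡ 1072, 83^128 ≡ 138, 83^256 ≡ 382.
333 = 256 + 64 + 8 + 4 + 1, so 83^333 ≡ 382·1072·541·855·83 ≡ 1325 (mod 1333).
x_0 = 83^333 mod 1333 = 1325.
x_0 is neither 1 nor 1332, so continue squaring.
x_1 = 1325^2 mod 1333 = 64.
Reached i = s−1 = 1 without hitting −1: 83 is a Miller–Rabin witness and 1333 is composite.

yes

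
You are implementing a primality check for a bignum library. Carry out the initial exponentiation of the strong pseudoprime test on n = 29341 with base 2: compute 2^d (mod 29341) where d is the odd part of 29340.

26424

n − 1 = 29340 = 2^2 · 7335, so s = 2 and d = 7335.
2^7335 mod 29341 = 26424.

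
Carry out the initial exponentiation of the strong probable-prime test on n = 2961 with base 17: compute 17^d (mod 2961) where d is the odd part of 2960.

n − 1 = 2960 = 2^4 · 185, so s = 4 and d = 185.
17^185 mod 2961 = 1286.

1286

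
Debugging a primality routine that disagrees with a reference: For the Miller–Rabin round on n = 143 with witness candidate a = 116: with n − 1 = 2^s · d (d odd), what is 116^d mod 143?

116

n − 1 = 142 = 2^1 · 71, so s = 1 and d = 71.
Repeated squaring mod 143: 116^1 ≡ 116, 116^2 ≡ 14, 116^4 ≡ 53, 116^8 ≡ 92, 116^16 ≡ 27, 116^32 ≡ 14, 116^64 ≡ 53.
71 = 64 + 4 + 2 + 1, so 116^71 ≡ 53·53·14·116 ≡ 116 (mod 143).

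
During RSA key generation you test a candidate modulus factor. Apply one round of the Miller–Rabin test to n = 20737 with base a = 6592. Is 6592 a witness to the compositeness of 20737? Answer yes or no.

yes

n − 1 = 20736 = 2^8 · 81, so s = 8 and d = 81.
x_0 = 6592^81 mod 20737 = 1714.
x_0 is neither 1 nor 20736, so continue squaring.
x_1 = 1714^2 mod 20737 = 13879.
x_2 = 13879^2 mod 20737 = 648.
x_3 = 648^2 mod 20737 = 5164.
x_4 = 5164^2 mod 20737 = 19851.
x_5 = 19851^2 mod 20737 = 17727.
x_6 = 17727^2 mod 20737 = 18768.
x_7 = 18768^2 mod 20737 = 19879.
Reached i = s−1 = 7 without hitting −1: 6592 is a Miller–Rabin witness and 20737 is composite.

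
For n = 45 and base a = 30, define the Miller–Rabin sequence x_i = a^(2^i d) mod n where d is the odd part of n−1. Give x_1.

n − 1 = 44 = 2^2 · 11, so s = 2 and d = 11.
Repeated squaring mod 45: 30^1 ≡ 30, 30^2 ≡ 0, 30^4 ≡ 0, 30^8 ≡ 0.
11 = 8 + 2 + 1, so 30^11 ≡ 0·0·30 ≡ 0 (mod 45).
x_0 = 0.
x_1 = 0^2 mod 45 = 0.

0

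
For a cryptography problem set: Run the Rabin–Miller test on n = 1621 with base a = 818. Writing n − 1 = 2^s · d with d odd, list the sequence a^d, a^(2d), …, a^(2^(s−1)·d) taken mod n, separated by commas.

n − 1 = 1620 = 2^2 · 405, so s = 2 and d = 405.
x_0 = 818^405 mod 1621 = 1455.
x_1 = 1455^2 mod 1621 = 1620.

1455, 1620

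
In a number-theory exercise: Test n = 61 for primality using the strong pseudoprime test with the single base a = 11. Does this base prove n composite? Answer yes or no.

n − 1 = 60 = 2^2 · 15, so s = 2 and d = 15.
x_0 = 11^15 mod 61 = 50.
x_0 is neither 1 nor 60, so continue squaring.
x_1 = 50^2 mod 61 = 60.
x_1 ≡ −1, so 11 is not a witness.

no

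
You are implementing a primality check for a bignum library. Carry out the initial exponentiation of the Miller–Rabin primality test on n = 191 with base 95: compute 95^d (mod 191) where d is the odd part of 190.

190

n − 1 = 190 = 2^1 · 95, so s = 1 and d = 95.
95^95 mod 191 = 190.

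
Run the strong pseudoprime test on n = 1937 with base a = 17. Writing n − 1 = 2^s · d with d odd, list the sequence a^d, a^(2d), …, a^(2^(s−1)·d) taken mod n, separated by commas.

849, 237, 1933, 16

n − 1 = 1936 = 2^4 · 121, so s = 4 and d = 121.
x_0 = 17^121 mod 1937 = 849.
x_1 = 849^2 mod 1937 = 237.
x_2 = 237^2 mod 1937 = 1933.
x_3 = 1933^2 mod 1937 = 16.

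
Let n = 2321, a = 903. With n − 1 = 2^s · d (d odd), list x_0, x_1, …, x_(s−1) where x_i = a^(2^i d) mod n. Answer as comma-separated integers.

1156, 1761, 265, 595

n − 1 = 2320 = 2^4 · 145, so s = 4 and d = 145.
x_0 = 903^145 mod 2321 = 1156.
x_1 = 1156^2 mod 2321 = 1761.
x_2 = 1761^2 mod 2321 = 265.
x_3 = 265^2 mod 2321 = 595.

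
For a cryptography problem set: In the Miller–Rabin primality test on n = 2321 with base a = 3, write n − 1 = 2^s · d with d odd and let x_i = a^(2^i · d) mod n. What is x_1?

n − 1 = 2320 = 2^4 · 145, so s = 4 and d = 145.
x_0 = 3^145 mod 2321 = 870.
x_1 = 870^2 mod 2321 = 254.

254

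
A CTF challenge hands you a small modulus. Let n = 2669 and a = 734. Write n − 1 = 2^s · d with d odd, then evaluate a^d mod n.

228

n − 1 = 2668 = 2^2 · 667, so s = 2 and d = 667.
734^667 mod 2669 = 228.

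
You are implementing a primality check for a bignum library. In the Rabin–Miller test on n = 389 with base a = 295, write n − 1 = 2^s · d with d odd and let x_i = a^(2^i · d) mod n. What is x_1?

1

n − 1 = 388 = 2^2 · 97, so s = 2 and d = 97.
x_0 = 295^97 mod 389 = 388.
x_1 = 388^2 mod 389 = 1.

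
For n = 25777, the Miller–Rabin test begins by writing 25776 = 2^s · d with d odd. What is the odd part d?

Halving: 25776 → 12888 → 6444 → 3222 → 1611; 1611 is odd.
So 25776 = 2^4 · 1611.

1611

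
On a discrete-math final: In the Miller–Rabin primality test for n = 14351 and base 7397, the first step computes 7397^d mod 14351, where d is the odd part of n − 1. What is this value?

10101

n − 1 = 14350 = 2^1 · 7175, so s = 1 and d = 7175.
Repeated squaring mod 14351: 7397^1 ≡ 7397, 7397^2 ≡ 9597, 7397^4 ≡ 12042, 7397^8 ≡ 7260, 7397^16 ≡ 10728, 7397^32 ≡ 9315, 7397^64 ≡ 3079, 7397^128 ≡ 8581, 7397^256 ≡ 12931, 7397^512 ≡ 7260, 7397^1024 ≡ 10728, 7397^2048 ≡ 9315, 7397^4096 ≡ 3079.
7175 = 4096 + 2048 + 1024 + 4 + 2 + 1, so 7397^7175 ≡ 3079·9315·10728·12042·9597·7397 ≡ 10101 (mod 14351).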